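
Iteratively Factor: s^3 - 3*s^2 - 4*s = (s)*(s^2 - 3*s - 4) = s*(s - 4)*(s + 1)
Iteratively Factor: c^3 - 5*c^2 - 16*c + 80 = (c - 5)*(c^2 - 16) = (c - 5)*(c + 4)*(c - 4)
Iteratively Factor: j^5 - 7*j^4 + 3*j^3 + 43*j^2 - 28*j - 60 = (j + 2)*(j^4 - 9*j^3 + 21*j^2 + j - 30) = (j - 3)*(j + 2)*(j^3 - 6*j^2 + 3*j + 10) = (j - 5)*(j - 3)*(j + 2)*(j^2 - j - 2) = (j - 5)*(j - 3)*(j + 1)*(j + 2)*(j - 2)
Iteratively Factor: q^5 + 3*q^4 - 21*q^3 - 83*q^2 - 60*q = (q - 5)*(q^4 + 8*q^3 + 19*q^2 + 12*q) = (q - 5)*(q + 1)*(q^3 + 7*q^2 + 12*q) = (q - 5)*(q + 1)*(q + 4)*(q^2 + 3*q) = q*(q - 5)*(q + 1)*(q + 4)*(q + 3)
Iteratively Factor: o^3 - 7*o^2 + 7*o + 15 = (o - 3)*(o^2 - 4*o - 5) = (o - 3)*(o + 1)*(o - 5)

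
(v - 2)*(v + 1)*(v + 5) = v^3 + 4*v^2 - 7*v - 10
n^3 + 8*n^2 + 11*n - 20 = (n - 1)*(n + 4)*(n + 5)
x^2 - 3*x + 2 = (x - 2)*(x - 1)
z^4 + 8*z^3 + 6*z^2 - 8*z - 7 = (z - 1)*(z + 1)^2*(z + 7)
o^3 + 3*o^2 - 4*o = o*(o - 1)*(o + 4)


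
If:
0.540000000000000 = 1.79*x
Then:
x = 0.30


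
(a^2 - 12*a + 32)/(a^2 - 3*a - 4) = (a - 8)/(a + 1)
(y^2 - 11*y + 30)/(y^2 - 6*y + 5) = (y - 6)/(y - 1)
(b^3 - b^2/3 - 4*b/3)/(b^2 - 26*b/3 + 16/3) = b*(3*b^2 - b - 4)/(3*b^2 - 26*b + 16)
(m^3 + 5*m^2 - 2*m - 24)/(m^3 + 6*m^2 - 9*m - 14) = (m^2 + 7*m + 12)/(m^2 + 8*m + 7)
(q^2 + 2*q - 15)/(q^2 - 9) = (q + 5)/(q + 3)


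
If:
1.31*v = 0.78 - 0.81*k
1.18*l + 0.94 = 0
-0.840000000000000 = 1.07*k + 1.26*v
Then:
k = -5.47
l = -0.80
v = 3.98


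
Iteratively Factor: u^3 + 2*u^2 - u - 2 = (u - 1)*(u^2 + 3*u + 2) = (u - 1)*(u + 2)*(u + 1)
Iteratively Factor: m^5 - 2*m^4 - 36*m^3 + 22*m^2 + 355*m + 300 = (m - 5)*(m^4 + 3*m^3 - 21*m^2 - 83*m - 60) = (m - 5)*(m + 3)*(m^3 - 21*m - 20) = (m - 5)^2*(m + 3)*(m^2 + 5*m + 4) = (m - 5)^2*(m + 3)*(m + 4)*(m + 1)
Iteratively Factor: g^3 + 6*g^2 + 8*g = (g + 2)*(g^2 + 4*g) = (g + 2)*(g + 4)*(g)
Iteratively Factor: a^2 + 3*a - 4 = (a + 4)*(a - 1)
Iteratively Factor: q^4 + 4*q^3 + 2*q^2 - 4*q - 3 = (q + 3)*(q^3 + q^2 - q - 1) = (q + 1)*(q + 3)*(q^2 - 1) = (q - 1)*(q + 1)*(q + 3)*(q + 1)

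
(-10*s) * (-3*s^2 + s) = 30*s^3 - 10*s^2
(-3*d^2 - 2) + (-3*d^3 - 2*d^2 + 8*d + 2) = -3*d^3 - 5*d^2 + 8*d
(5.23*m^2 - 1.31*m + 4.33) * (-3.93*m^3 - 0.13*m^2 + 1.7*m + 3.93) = -20.5539*m^5 + 4.4684*m^4 - 7.9556*m^3 + 17.764*m^2 + 2.2127*m + 17.0169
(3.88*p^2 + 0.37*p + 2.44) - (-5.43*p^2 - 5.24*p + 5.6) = 9.31*p^2 + 5.61*p - 3.16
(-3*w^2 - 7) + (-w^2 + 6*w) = -4*w^2 + 6*w - 7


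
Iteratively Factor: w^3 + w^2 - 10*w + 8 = (w - 2)*(w^2 + 3*w - 4) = (w - 2)*(w + 4)*(w - 1)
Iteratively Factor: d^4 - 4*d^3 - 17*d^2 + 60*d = (d - 5)*(d^3 + d^2 - 12*d) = (d - 5)*(d - 3)*(d^2 + 4*d) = (d - 5)*(d - 3)*(d + 4)*(d)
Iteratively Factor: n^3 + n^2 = (n + 1)*(n^2) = n*(n + 1)*(n)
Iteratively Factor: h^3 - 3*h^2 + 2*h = (h - 1)*(h^2 - 2*h) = (h - 2)*(h - 1)*(h)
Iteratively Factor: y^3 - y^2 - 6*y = (y - 3)*(y^2 + 2*y) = y*(y - 3)*(y + 2)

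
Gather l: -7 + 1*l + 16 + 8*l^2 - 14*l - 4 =8*l^2 - 13*l + 5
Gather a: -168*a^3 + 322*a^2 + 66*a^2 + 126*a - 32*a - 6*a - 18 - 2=-168*a^3 + 388*a^2 + 88*a - 20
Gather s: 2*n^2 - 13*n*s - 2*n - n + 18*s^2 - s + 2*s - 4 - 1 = 2*n^2 - 3*n + 18*s^2 + s*(1 - 13*n) - 5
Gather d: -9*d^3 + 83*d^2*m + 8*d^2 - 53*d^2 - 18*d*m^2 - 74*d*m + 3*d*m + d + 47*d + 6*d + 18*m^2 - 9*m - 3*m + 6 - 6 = -9*d^3 + d^2*(83*m - 45) + d*(-18*m^2 - 71*m + 54) + 18*m^2 - 12*m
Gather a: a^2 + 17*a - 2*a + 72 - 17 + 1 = a^2 + 15*a + 56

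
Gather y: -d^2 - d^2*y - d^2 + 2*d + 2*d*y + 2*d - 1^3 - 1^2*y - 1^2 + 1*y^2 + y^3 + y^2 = -2*d^2 + 4*d + y^3 + 2*y^2 + y*(-d^2 + 2*d - 1) - 2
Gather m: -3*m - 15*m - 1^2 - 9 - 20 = -18*m - 30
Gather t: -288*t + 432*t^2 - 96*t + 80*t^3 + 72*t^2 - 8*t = 80*t^3 + 504*t^2 - 392*t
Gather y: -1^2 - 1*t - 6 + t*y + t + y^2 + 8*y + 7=y^2 + y*(t + 8)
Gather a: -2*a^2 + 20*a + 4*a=-2*a^2 + 24*a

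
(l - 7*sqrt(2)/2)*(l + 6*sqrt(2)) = l^2 + 5*sqrt(2)*l/2 - 42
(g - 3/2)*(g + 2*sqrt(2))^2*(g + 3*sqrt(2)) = g^4 - 3*g^3/2 + 7*sqrt(2)*g^3 - 21*sqrt(2)*g^2/2 + 32*g^2 - 48*g + 24*sqrt(2)*g - 36*sqrt(2)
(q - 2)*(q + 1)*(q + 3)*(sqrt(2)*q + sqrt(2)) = sqrt(2)*q^4 + 3*sqrt(2)*q^3 - 3*sqrt(2)*q^2 - 11*sqrt(2)*q - 6*sqrt(2)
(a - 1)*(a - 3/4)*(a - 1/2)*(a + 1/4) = a^4 - 2*a^3 + 17*a^2/16 + a/32 - 3/32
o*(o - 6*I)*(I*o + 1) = I*o^3 + 7*o^2 - 6*I*o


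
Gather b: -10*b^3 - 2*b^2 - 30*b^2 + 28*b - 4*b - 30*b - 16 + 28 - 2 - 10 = -10*b^3 - 32*b^2 - 6*b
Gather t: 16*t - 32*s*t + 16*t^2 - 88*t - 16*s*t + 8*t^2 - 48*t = 24*t^2 + t*(-48*s - 120)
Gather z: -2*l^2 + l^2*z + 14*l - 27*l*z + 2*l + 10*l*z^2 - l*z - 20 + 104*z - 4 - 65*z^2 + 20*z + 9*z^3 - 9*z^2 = -2*l^2 + 16*l + 9*z^3 + z^2*(10*l - 74) + z*(l^2 - 28*l + 124) - 24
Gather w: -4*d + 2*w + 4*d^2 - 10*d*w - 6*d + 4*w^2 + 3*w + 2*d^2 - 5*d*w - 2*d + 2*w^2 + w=6*d^2 - 12*d + 6*w^2 + w*(6 - 15*d)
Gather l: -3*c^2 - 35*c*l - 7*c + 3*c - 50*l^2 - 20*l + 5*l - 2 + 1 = -3*c^2 - 4*c - 50*l^2 + l*(-35*c - 15) - 1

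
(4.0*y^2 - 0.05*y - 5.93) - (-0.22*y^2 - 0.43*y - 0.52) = 4.22*y^2 + 0.38*y - 5.41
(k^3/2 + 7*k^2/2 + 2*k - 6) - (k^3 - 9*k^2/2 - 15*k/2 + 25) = -k^3/2 + 8*k^2 + 19*k/2 - 31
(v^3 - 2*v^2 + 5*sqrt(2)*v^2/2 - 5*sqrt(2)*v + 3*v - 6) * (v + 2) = v^4 + 5*sqrt(2)*v^3/2 - v^2 - 10*sqrt(2)*v - 12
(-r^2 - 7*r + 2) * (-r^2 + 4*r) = r^4 + 3*r^3 - 30*r^2 + 8*r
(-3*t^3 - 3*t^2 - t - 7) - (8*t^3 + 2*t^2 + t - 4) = -11*t^3 - 5*t^2 - 2*t - 3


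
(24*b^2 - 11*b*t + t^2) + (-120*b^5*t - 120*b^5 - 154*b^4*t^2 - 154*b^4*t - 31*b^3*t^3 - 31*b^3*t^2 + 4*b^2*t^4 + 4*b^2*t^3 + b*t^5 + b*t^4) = -120*b^5*t - 120*b^5 - 154*b^4*t^2 - 154*b^4*t - 31*b^3*t^3 - 31*b^3*t^2 + 4*b^2*t^4 + 4*b^2*t^3 + 24*b^2 + b*t^5 + b*t^4 - 11*b*t + t^2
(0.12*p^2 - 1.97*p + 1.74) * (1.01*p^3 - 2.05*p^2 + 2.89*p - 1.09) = 0.1212*p^5 - 2.2357*p^4 + 6.1427*p^3 - 9.3911*p^2 + 7.1759*p - 1.8966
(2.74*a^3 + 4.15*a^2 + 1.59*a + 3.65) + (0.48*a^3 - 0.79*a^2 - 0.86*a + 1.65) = 3.22*a^3 + 3.36*a^2 + 0.73*a + 5.3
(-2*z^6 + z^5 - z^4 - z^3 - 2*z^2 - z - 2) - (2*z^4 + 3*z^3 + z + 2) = -2*z^6 + z^5 - 3*z^4 - 4*z^3 - 2*z^2 - 2*z - 4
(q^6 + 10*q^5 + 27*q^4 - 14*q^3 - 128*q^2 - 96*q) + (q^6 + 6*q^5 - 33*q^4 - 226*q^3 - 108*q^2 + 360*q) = 2*q^6 + 16*q^5 - 6*q^4 - 240*q^3 - 236*q^2 + 264*q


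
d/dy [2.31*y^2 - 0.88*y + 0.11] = 4.62*y - 0.88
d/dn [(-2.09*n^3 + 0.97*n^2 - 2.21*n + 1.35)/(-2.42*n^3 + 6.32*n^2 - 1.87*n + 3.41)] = (-10.8614*n^4 - 2.8798*n^3 + 0.573599999999999*n^2 - 10.4486*n - 5.0116)/(5.8564*n^6 - 30.5888*n^5 + 48.9932*n^4 - 40.1412*n^3 + 46.5993*n^2 - 12.7534*n + 11.6281)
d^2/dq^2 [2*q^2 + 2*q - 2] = 4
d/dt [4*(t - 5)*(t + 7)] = 8*t + 8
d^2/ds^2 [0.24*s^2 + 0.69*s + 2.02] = 0.480000000000000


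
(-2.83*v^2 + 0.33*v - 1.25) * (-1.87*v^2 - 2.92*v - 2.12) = 5.2921*v^4 + 7.6465*v^3 + 7.3735*v^2 + 2.9504*v + 2.65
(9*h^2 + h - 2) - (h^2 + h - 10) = 8*h^2 + 8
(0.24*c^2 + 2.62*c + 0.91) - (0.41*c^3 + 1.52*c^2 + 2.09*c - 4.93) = -0.41*c^3 - 1.28*c^2 + 0.53*c + 5.84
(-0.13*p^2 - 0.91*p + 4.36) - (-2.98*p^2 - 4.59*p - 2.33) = 2.85*p^2 + 3.68*p + 6.69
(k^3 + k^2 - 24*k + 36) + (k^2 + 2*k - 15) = k^3 + 2*k^2 - 22*k + 21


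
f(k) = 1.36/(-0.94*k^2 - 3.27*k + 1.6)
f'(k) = 1.36*(1.88*k + 3.27)/(-0.94*k^2 - 3.27*k + 1.6)^2 = (2.5568*k + 4.4472)/(0.94*k^2 + 3.27*k - 1.6)^2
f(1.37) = -0.29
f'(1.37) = 0.37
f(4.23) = -0.05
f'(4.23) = 0.02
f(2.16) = -0.14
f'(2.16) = 0.10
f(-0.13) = 0.68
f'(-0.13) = 1.02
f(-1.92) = 0.31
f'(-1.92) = -0.02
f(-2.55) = 0.36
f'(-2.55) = -0.14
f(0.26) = 1.98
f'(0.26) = 10.85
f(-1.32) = 0.32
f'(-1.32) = 0.06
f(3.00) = -0.08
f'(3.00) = 0.04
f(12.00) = -0.01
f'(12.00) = 0.00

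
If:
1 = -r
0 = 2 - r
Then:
No Solution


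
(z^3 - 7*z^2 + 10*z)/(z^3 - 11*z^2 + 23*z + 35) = z*(z - 2)/(z^2 - 6*z - 7)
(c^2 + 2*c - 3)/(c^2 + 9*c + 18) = (c - 1)/(c + 6)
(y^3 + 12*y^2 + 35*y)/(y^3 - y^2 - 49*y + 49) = y*(y + 5)/(y^2 - 8*y + 7)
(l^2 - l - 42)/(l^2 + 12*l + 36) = (l - 7)/(l + 6)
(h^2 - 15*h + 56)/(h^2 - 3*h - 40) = (h - 7)/(h + 5)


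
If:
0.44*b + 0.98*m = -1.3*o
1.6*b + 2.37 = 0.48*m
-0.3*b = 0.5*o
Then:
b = -1.65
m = -0.57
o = 0.99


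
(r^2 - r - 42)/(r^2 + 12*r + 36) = (r - 7)/(r + 6)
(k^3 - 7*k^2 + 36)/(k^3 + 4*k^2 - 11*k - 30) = (k - 6)/(k + 5)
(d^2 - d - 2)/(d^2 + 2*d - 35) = (d^2 - d - 2)/(d^2 + 2*d - 35)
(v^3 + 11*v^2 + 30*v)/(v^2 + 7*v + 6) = v*(v + 5)/(v + 1)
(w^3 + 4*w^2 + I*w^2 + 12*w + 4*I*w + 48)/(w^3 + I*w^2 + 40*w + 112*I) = (w^2 + w*(4 - 3*I) - 12*I)/(w^2 - 3*I*w + 28)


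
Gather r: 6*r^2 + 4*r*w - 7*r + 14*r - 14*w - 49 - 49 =6*r^2 + r*(4*w + 7) - 14*w - 98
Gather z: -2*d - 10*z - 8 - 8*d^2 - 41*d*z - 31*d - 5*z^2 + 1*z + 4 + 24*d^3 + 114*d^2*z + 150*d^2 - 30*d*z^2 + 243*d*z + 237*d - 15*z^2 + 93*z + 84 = 24*d^3 + 142*d^2 + 204*d + z^2*(-30*d - 20) + z*(114*d^2 + 202*d + 84) + 80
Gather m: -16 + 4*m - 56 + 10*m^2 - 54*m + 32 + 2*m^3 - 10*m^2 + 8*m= 2*m^3 - 42*m - 40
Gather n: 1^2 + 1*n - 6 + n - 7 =2*n - 12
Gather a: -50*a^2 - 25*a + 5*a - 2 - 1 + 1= -50*a^2 - 20*a - 2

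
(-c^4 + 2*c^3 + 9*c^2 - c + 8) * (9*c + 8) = -9*c^5 + 10*c^4 + 97*c^3 + 63*c^2 + 64*c + 64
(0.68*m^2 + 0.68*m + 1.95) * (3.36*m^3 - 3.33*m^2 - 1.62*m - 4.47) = 2.2848*m^5 + 0.0204*m^4 + 3.186*m^3 - 10.6347*m^2 - 6.1986*m - 8.7165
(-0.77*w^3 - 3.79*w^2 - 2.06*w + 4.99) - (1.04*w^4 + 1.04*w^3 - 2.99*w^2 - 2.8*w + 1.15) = -1.04*w^4 - 1.81*w^3 - 0.8*w^2 + 0.74*w + 3.84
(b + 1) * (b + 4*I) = b^2 + b + 4*I*b + 4*I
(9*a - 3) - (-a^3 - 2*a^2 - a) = a^3 + 2*a^2 + 10*a - 3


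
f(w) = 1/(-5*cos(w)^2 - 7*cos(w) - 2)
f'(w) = (-10*sin(w)*cos(w) - 7*sin(w))/(-5*cos(w)^2 - 7*cos(w) - 2)^2 = -(10*cos(w) + 7)*sin(w)/(5*cos(w)^2 + 7*cos(w) + 2)^2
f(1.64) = -0.65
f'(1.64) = -2.65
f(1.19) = -0.19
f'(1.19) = -0.36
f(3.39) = 11.45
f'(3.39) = -86.73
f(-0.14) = -0.07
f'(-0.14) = 0.01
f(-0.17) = -0.07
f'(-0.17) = 0.02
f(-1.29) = -0.23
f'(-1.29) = 0.50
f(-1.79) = -1.40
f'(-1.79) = 9.23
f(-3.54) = 4.90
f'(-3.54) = 20.61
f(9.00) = 4.40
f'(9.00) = 16.87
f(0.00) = -0.07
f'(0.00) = 0.00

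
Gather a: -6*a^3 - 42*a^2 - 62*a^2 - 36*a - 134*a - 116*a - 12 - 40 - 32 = -6*a^3 - 104*a^2 - 286*a - 84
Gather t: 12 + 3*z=3*z + 12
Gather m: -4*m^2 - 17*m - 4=-4*m^2 - 17*m - 4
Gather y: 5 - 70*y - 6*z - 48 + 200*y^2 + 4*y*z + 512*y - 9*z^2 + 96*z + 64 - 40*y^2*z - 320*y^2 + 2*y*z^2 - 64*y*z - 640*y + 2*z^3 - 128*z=y^2*(-40*z - 120) + y*(2*z^2 - 60*z - 198) + 2*z^3 - 9*z^2 - 38*z + 21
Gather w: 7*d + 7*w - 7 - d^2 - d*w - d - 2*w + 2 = -d^2 + 6*d + w*(5 - d) - 5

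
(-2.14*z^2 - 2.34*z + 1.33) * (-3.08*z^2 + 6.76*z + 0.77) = 6.5912*z^4 - 7.2592*z^3 - 21.5626*z^2 + 7.189*z + 1.0241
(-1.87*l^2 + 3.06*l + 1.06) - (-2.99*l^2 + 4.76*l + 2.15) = 1.12*l^2 - 1.7*l - 1.09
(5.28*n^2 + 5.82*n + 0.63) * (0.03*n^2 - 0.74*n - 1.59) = 0.1584*n^4 - 3.7326*n^3 - 12.6831*n^2 - 9.72*n - 1.0017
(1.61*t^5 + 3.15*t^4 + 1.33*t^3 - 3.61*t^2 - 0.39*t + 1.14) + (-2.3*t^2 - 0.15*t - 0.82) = 1.61*t^5 + 3.15*t^4 + 1.33*t^3 - 5.91*t^2 - 0.54*t + 0.32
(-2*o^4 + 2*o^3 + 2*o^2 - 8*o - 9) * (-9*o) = 18*o^5 - 18*o^4 - 18*o^3 + 72*o^2 + 81*o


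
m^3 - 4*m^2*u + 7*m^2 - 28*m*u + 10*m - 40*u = (m + 2)*(m + 5)*(m - 4*u)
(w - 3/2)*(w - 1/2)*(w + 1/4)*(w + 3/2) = w^4 - w^3/4 - 19*w^2/8 + 9*w/16 + 9/32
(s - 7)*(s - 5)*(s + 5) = s^3 - 7*s^2 - 25*s + 175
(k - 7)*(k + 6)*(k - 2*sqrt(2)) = k^3 - 2*sqrt(2)*k^2 - k^2 - 42*k + 2*sqrt(2)*k + 84*sqrt(2)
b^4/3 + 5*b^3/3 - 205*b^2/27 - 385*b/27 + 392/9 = (b/3 + 1)*(b - 8/3)*(b - 7/3)*(b + 7)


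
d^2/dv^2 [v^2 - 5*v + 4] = 2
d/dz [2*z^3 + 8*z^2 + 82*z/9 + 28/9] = 6*z^2 + 16*z + 82/9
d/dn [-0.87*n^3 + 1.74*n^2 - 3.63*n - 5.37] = -2.61*n^2 + 3.48*n - 3.63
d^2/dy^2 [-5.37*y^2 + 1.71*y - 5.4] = -10.7400000000000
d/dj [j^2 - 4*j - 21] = 2*j - 4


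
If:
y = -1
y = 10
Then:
No Solution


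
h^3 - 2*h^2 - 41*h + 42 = (h - 7)*(h - 1)*(h + 6)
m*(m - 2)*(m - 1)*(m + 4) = m^4 + m^3 - 10*m^2 + 8*m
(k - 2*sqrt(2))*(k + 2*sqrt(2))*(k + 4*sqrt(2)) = k^3 + 4*sqrt(2)*k^2 - 8*k - 32*sqrt(2)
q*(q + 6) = q^2 + 6*q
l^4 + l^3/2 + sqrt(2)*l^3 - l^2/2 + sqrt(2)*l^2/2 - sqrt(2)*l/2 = l*(l - 1/2)*(l + 1)*(l + sqrt(2))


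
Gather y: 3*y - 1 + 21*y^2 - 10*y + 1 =21*y^2 - 7*y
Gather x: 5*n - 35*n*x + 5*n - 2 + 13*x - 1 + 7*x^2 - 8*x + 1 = 10*n + 7*x^2 + x*(5 - 35*n) - 2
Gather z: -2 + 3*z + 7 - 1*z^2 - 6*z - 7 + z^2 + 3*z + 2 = 0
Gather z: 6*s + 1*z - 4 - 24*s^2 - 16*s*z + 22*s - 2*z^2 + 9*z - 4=-24*s^2 + 28*s - 2*z^2 + z*(10 - 16*s) - 8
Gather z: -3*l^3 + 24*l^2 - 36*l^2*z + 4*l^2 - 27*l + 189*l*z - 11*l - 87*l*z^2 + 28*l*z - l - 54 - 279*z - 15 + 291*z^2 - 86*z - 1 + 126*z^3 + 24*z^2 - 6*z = -3*l^3 + 28*l^2 - 39*l + 126*z^3 + z^2*(315 - 87*l) + z*(-36*l^2 + 217*l - 371) - 70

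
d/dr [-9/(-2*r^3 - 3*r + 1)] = 27*(-2*r^2 - 1)/(2*r^3 + 3*r - 1)^2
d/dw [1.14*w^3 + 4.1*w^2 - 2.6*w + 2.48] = 3.42*w^2 + 8.2*w - 2.6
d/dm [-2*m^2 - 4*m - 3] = -4*m - 4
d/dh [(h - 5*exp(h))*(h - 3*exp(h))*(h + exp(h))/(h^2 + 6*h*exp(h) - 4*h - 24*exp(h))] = (-2*(h - 5*exp(h))*(h - 3*exp(h))*(h + exp(h))*(3*h*exp(h) + h - 9*exp(h) - 2) + ((h - 5*exp(h))*(h - 3*exp(h))*(exp(h) + 1) - (h - 5*exp(h))*(h + exp(h))*(3*exp(h) - 1) - (h - 3*exp(h))*(h + exp(h))*(5*exp(h) - 1))*(h^2 + 6*h*exp(h) - 4*h - 24*exp(h)))/(h^2 + 6*h*exp(h) - 4*h - 24*exp(h))^2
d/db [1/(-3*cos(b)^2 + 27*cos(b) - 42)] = (9 - 2*cos(b))*sin(b)/(3*(cos(b)^2 - 9*cos(b) + 14)^2)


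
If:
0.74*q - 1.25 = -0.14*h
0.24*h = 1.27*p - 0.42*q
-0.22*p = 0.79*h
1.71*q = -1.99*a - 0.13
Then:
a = -1.54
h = -0.15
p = 0.54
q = 1.72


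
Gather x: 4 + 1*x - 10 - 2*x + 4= -x - 2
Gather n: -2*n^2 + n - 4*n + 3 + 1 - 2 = -2*n^2 - 3*n + 2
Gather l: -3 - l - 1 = -l - 4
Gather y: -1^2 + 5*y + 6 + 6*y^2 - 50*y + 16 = 6*y^2 - 45*y + 21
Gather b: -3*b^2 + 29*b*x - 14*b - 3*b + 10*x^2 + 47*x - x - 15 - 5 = -3*b^2 + b*(29*x - 17) + 10*x^2 + 46*x - 20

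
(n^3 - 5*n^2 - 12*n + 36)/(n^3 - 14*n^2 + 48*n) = (n^2 + n - 6)/(n*(n - 8))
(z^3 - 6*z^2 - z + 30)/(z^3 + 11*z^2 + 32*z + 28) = (z^2 - 8*z + 15)/(z^2 + 9*z + 14)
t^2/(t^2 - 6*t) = t/(t - 6)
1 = 1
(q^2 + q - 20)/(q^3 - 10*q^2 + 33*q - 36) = (q + 5)/(q^2 - 6*q + 9)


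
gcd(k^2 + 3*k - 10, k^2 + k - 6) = k - 2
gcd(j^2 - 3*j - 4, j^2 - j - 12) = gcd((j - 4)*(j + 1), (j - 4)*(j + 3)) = j - 4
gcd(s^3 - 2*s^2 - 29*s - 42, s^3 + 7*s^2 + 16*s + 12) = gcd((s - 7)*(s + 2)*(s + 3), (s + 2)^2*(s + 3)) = s^2 + 5*s + 6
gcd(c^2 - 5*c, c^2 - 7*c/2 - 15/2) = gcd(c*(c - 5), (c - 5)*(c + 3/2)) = c - 5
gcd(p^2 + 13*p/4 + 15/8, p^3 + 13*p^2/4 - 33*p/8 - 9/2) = p + 3/4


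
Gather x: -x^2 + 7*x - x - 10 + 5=-x^2 + 6*x - 5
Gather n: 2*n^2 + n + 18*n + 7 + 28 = 2*n^2 + 19*n + 35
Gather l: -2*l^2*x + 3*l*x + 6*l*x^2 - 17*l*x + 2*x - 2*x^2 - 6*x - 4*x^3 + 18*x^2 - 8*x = -2*l^2*x + l*(6*x^2 - 14*x) - 4*x^3 + 16*x^2 - 12*x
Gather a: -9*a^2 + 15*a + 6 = -9*a^2 + 15*a + 6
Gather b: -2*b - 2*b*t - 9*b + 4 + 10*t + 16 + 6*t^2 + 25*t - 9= b*(-2*t - 11) + 6*t^2 + 35*t + 11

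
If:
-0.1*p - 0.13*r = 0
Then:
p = -1.3*r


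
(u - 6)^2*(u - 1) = u^3 - 13*u^2 + 48*u - 36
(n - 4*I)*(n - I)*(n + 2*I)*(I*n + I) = I*n^4 + 3*n^3 + I*n^3 + 3*n^2 + 6*I*n^2 + 8*n + 6*I*n + 8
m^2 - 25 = (m - 5)*(m + 5)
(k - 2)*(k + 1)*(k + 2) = k^3 + k^2 - 4*k - 4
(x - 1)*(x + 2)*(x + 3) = x^3 + 4*x^2 + x - 6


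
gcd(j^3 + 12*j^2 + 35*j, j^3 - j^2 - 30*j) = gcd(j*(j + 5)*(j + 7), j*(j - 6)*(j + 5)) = j^2 + 5*j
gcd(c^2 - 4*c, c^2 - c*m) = c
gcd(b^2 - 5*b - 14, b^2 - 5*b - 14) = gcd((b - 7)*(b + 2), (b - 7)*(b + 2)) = b^2 - 5*b - 14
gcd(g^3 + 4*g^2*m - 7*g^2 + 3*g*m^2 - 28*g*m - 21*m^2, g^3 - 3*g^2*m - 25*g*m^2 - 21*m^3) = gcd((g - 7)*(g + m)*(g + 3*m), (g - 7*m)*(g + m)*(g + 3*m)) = g^2 + 4*g*m + 3*m^2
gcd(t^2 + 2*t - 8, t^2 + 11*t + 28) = t + 4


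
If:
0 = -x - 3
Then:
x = -3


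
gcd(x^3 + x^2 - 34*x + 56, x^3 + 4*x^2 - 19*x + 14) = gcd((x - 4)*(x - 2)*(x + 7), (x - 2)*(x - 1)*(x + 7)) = x^2 + 5*x - 14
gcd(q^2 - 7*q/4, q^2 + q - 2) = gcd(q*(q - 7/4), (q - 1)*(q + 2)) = 1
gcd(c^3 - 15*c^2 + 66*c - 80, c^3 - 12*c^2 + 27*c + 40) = c^2 - 13*c + 40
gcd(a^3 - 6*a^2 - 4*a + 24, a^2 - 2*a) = a - 2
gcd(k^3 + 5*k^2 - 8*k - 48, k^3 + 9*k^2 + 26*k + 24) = k + 4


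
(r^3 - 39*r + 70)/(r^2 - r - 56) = (r^2 - 7*r + 10)/(r - 8)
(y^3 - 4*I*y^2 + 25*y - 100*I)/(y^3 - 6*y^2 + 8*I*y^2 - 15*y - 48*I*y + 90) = (y^2 - 9*I*y - 20)/(y^2 + 3*y*(-2 + I) - 18*I)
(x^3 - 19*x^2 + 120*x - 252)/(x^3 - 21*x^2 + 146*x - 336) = (x - 6)/(x - 8)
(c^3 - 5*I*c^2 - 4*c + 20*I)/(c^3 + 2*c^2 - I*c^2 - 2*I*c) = (c^2 - c*(2 + 5*I) + 10*I)/(c*(c - I))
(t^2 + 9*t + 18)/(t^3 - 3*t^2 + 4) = (t^2 + 9*t + 18)/(t^3 - 3*t^2 + 4)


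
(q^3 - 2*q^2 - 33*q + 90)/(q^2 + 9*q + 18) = (q^2 - 8*q + 15)/(q + 3)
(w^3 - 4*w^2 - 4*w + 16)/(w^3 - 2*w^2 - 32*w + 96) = (w^2 - 4)/(w^2 + 2*w - 24)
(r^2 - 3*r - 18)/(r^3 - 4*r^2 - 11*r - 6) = (r + 3)/(r^2 + 2*r + 1)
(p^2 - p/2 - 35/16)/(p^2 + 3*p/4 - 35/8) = (4*p + 5)/(2*(2*p + 5))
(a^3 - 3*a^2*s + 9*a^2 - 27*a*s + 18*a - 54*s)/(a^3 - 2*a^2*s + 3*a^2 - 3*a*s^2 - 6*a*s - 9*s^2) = (a + 6)/(a + s)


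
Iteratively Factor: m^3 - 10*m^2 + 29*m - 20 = (m - 4)*(m^2 - 6*m + 5) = (m - 5)*(m - 4)*(m - 1)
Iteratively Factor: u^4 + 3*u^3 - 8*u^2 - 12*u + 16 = (u - 1)*(u^3 + 4*u^2 - 4*u - 16) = (u - 1)*(u + 4)*(u^2 - 4) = (u - 1)*(u + 2)*(u + 4)*(u - 2)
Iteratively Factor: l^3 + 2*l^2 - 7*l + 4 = (l - 1)*(l^2 + 3*l - 4) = (l - 1)*(l + 4)*(l - 1)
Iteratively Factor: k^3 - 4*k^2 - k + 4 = (k + 1)*(k^2 - 5*k + 4) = (k - 4)*(k + 1)*(k - 1)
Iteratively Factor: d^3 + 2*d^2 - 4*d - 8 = (d + 2)*(d^2 - 4) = (d - 2)*(d + 2)*(d + 2)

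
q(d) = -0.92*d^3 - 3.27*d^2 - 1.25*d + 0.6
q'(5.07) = -105.35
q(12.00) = -2075.04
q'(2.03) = -25.90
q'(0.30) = -3.46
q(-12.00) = 1134.48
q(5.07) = -209.69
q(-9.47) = 500.52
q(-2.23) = -2.67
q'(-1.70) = 1.89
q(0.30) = -0.09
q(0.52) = -1.06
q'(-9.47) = -186.84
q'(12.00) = -477.17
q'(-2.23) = -0.39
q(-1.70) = -2.21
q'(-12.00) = -320.21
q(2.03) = -23.11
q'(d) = -2.76*d^2 - 6.54*d - 1.25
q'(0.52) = -5.40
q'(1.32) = -14.69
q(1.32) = -8.86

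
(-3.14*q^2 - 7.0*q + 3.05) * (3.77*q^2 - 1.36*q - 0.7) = -11.8378*q^4 - 22.1196*q^3 + 23.2165*q^2 + 0.752*q - 2.135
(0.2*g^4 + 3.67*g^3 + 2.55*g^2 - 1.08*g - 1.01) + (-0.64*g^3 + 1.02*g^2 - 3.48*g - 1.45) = 0.2*g^4 + 3.03*g^3 + 3.57*g^2 - 4.56*g - 2.46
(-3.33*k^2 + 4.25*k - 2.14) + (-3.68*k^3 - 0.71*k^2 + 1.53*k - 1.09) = -3.68*k^3 - 4.04*k^2 + 5.78*k - 3.23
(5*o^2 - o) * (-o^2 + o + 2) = -5*o^4 + 6*o^3 + 9*o^2 - 2*o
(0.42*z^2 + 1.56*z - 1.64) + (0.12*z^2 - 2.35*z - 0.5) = 0.54*z^2 - 0.79*z - 2.14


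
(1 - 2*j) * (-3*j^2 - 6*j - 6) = 6*j^3 + 9*j^2 + 6*j - 6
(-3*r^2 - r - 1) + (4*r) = -3*r^2 + 3*r - 1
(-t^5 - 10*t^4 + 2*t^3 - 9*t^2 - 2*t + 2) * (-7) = 7*t^5 + 70*t^4 - 14*t^3 + 63*t^2 + 14*t - 14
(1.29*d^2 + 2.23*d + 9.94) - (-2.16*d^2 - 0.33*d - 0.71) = 3.45*d^2 + 2.56*d + 10.65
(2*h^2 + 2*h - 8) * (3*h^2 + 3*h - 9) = 6*h^4 + 12*h^3 - 36*h^2 - 42*h + 72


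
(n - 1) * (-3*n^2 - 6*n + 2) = -3*n^3 - 3*n^2 + 8*n - 2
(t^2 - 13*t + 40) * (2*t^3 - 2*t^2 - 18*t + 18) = 2*t^5 - 28*t^4 + 88*t^3 + 172*t^2 - 954*t + 720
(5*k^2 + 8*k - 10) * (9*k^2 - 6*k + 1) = 45*k^4 + 42*k^3 - 133*k^2 + 68*k - 10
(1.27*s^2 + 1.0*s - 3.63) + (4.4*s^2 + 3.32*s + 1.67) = 5.67*s^2 + 4.32*s - 1.96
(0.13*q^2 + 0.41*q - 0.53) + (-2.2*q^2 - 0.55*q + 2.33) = -2.07*q^2 - 0.14*q + 1.8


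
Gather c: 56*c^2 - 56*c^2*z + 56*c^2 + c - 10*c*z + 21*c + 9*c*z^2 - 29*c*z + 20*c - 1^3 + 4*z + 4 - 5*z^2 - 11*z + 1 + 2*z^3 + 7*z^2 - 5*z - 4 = c^2*(112 - 56*z) + c*(9*z^2 - 39*z + 42) + 2*z^3 + 2*z^2 - 12*z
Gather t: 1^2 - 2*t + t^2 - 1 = t^2 - 2*t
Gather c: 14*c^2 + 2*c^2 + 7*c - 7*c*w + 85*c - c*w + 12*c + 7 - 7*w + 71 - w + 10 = 16*c^2 + c*(104 - 8*w) - 8*w + 88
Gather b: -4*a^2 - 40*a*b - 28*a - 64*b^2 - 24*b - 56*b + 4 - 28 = -4*a^2 - 28*a - 64*b^2 + b*(-40*a - 80) - 24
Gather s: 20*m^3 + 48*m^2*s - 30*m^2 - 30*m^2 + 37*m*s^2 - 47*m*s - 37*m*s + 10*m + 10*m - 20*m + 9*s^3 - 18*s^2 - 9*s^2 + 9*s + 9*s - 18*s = 20*m^3 - 60*m^2 + 9*s^3 + s^2*(37*m - 27) + s*(48*m^2 - 84*m)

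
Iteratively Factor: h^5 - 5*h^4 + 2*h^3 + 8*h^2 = (h + 1)*(h^4 - 6*h^3 + 8*h^2) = (h - 2)*(h + 1)*(h^3 - 4*h^2) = h*(h - 2)*(h + 1)*(h^2 - 4*h) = h*(h - 4)*(h - 2)*(h + 1)*(h)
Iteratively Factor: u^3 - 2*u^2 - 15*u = (u - 5)*(u^2 + 3*u) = u*(u - 5)*(u + 3)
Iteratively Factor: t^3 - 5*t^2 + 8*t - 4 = (t - 2)*(t^2 - 3*t + 2) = (t - 2)^2*(t - 1)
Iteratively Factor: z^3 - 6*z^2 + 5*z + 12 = (z - 4)*(z^2 - 2*z - 3) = (z - 4)*(z + 1)*(z - 3)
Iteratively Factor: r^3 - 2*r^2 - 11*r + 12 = (r - 4)*(r^2 + 2*r - 3) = (r - 4)*(r - 1)*(r + 3)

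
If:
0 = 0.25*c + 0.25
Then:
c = -1.00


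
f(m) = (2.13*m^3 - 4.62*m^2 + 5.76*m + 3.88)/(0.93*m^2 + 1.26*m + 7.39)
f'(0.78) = 0.05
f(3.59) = 2.66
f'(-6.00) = 2.88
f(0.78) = 0.74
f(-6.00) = -19.73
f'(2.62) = 0.95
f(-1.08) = -1.46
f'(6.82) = 2.05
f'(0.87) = 0.05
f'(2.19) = 0.69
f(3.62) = 2.70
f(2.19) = 1.14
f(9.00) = 13.12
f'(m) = (-1.86*m - 1.26)*(2.13*m^3 - 4.62*m^2 + 5.76*m + 3.88)/(0.93*m^2 + 1.26*m + 7.39)^2 + (6.39*m^2 - 9.24*m + 5.76)/(0.93*m^2 + 1.26*m + 7.39) = (1.9809*m^4 + 5.3676*m^3 + 36.0441*m^2 - 75.5004*m + 37.6776)/(0.8649*m^4 + 2.3436*m^3 + 15.333*m^2 + 18.6228*m + 54.6121)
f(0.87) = 0.74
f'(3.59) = 1.42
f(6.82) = 8.51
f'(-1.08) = 3.11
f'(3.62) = 1.43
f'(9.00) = 2.17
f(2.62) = 1.50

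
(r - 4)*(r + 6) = r^2 + 2*r - 24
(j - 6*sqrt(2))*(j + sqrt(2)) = j^2 - 5*sqrt(2)*j - 12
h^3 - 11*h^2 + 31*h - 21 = (h - 7)*(h - 3)*(h - 1)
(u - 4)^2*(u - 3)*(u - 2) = u^4 - 13*u^3 + 62*u^2 - 128*u + 96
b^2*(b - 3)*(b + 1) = b^4 - 2*b^3 - 3*b^2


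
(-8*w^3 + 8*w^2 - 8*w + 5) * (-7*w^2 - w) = 56*w^5 - 48*w^4 + 48*w^3 - 27*w^2 - 5*w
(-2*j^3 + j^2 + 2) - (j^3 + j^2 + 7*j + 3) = -3*j^3 - 7*j - 1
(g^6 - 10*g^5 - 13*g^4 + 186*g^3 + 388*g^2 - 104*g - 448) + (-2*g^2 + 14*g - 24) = g^6 - 10*g^5 - 13*g^4 + 186*g^3 + 386*g^2 - 90*g - 472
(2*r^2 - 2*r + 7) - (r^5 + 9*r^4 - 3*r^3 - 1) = -r^5 - 9*r^4 + 3*r^3 + 2*r^2 - 2*r + 8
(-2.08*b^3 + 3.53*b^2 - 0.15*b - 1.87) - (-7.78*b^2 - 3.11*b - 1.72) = -2.08*b^3 + 11.31*b^2 + 2.96*b - 0.15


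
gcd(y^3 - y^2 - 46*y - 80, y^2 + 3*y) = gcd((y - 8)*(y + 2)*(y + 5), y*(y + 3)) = 1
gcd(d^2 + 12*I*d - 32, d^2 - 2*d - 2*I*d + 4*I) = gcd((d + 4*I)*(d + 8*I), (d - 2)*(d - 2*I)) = 1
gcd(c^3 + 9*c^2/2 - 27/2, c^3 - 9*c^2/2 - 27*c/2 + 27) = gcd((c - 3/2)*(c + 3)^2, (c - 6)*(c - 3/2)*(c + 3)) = c^2 + 3*c/2 - 9/2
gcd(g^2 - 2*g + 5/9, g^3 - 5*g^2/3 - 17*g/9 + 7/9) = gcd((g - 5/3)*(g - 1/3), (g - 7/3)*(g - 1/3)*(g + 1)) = g - 1/3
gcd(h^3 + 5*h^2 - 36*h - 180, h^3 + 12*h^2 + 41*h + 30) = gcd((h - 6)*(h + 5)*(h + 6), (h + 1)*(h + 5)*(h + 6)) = h^2 + 11*h + 30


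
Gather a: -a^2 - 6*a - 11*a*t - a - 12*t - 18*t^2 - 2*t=-a^2 + a*(-11*t - 7) - 18*t^2 - 14*t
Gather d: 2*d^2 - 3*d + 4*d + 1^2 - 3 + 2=2*d^2 + d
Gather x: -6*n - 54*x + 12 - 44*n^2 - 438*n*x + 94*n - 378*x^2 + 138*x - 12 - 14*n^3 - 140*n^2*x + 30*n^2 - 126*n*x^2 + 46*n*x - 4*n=-14*n^3 - 14*n^2 + 84*n + x^2*(-126*n - 378) + x*(-140*n^2 - 392*n + 84)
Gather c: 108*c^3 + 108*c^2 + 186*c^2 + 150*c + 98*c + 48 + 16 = 108*c^3 + 294*c^2 + 248*c + 64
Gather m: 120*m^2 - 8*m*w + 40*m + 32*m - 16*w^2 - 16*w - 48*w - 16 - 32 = 120*m^2 + m*(72 - 8*w) - 16*w^2 - 64*w - 48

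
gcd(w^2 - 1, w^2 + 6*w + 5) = w + 1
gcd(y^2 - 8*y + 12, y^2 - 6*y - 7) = 1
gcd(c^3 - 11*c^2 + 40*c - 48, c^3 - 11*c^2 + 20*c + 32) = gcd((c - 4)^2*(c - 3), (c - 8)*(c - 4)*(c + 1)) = c - 4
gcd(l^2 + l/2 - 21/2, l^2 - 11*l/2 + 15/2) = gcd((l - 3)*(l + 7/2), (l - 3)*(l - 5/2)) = l - 3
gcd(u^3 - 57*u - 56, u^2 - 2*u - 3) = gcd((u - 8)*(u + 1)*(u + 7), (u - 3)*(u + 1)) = u + 1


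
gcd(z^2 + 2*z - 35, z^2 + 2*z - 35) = z^2 + 2*z - 35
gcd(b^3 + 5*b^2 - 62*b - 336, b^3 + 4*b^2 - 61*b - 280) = b^2 - b - 56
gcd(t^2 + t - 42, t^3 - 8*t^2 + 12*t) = t - 6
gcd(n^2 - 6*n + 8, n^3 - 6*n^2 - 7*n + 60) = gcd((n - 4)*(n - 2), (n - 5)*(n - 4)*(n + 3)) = n - 4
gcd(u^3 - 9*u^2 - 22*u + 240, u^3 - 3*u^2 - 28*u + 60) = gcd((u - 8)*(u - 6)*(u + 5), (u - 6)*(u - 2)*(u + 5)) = u^2 - u - 30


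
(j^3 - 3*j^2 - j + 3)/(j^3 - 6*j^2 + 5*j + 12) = (j - 1)/(j - 4)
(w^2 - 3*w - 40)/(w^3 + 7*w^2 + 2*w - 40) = (w - 8)/(w^2 + 2*w - 8)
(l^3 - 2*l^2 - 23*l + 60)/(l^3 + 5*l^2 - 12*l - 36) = (l^2 + l - 20)/(l^2 + 8*l + 12)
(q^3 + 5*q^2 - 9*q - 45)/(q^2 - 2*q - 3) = (q^2 + 8*q + 15)/(q + 1)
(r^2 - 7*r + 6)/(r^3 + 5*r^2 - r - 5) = (r - 6)/(r^2 + 6*r + 5)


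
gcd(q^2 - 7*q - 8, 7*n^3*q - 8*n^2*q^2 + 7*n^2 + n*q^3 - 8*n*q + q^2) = 1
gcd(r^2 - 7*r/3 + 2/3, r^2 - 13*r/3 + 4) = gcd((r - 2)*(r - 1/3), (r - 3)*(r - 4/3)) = 1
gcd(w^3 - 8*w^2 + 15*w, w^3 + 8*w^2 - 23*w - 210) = w - 5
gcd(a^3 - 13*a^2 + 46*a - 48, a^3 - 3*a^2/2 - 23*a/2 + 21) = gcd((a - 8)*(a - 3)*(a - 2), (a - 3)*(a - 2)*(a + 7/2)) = a^2 - 5*a + 6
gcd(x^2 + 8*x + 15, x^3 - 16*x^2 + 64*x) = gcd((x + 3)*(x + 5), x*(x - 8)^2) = 1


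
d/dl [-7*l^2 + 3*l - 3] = 3 - 14*l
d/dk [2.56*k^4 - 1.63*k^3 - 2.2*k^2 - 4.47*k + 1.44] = 10.24*k^3 - 4.89*k^2 - 4.4*k - 4.47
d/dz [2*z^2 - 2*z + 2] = 4*z - 2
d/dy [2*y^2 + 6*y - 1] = 4*y + 6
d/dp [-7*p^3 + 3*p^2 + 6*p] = -21*p^2 + 6*p + 6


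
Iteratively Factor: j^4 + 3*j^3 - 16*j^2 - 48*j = (j)*(j^3 + 3*j^2 - 16*j - 48) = j*(j - 4)*(j^2 + 7*j + 12) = j*(j - 4)*(j + 4)*(j + 3)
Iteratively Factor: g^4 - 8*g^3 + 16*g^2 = (g)*(g^3 - 8*g^2 + 16*g) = g*(g - 4)*(g^2 - 4*g) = g^2*(g - 4)*(g - 4)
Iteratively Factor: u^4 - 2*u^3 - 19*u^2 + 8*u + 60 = (u + 2)*(u^3 - 4*u^2 - 11*u + 30) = (u - 5)*(u + 2)*(u^2 + u - 6) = (u - 5)*(u + 2)*(u + 3)*(u - 2)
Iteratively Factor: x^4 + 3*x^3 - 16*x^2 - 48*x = (x - 4)*(x^3 + 7*x^2 + 12*x) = (x - 4)*(x + 3)*(x^2 + 4*x) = (x - 4)*(x + 3)*(x + 4)*(x)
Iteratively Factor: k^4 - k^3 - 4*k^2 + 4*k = (k - 1)*(k^3 - 4*k) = (k - 2)*(k - 1)*(k^2 + 2*k) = (k - 2)*(k - 1)*(k + 2)*(k)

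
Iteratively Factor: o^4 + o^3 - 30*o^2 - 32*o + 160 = (o - 2)*(o^3 + 3*o^2 - 24*o - 80) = (o - 2)*(o + 4)*(o^2 - o - 20) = (o - 2)*(o + 4)^2*(o - 5)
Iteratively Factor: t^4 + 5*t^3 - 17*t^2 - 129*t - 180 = (t + 3)*(t^3 + 2*t^2 - 23*t - 60) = (t + 3)*(t + 4)*(t^2 - 2*t - 15) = (t - 5)*(t + 3)*(t + 4)*(t + 3)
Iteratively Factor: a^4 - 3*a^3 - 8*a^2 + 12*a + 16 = (a + 2)*(a^3 - 5*a^2 + 2*a + 8) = (a + 1)*(a + 2)*(a^2 - 6*a + 8) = (a - 2)*(a + 1)*(a + 2)*(a - 4)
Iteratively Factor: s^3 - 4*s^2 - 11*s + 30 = (s + 3)*(s^2 - 7*s + 10) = (s - 5)*(s + 3)*(s - 2)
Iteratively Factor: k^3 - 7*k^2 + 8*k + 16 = (k + 1)*(k^2 - 8*k + 16) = (k - 4)*(k + 1)*(k - 4)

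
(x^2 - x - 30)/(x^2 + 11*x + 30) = (x - 6)/(x + 6)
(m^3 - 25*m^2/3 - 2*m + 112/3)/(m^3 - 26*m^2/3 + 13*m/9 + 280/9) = 3*(m + 2)/(3*m + 5)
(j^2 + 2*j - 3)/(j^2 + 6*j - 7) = (j + 3)/(j + 7)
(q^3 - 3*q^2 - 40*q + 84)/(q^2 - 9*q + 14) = q + 6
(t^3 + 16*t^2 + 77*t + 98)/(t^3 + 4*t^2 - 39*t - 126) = (t^2 + 9*t + 14)/(t^2 - 3*t - 18)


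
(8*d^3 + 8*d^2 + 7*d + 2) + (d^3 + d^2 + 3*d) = 9*d^3 + 9*d^2 + 10*d + 2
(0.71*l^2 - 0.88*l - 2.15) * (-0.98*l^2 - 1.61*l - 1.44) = -0.6958*l^4 - 0.2807*l^3 + 2.5014*l^2 + 4.7287*l + 3.096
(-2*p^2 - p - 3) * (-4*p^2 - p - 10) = 8*p^4 + 6*p^3 + 33*p^2 + 13*p + 30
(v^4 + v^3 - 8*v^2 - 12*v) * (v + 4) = v^5 + 5*v^4 - 4*v^3 - 44*v^2 - 48*v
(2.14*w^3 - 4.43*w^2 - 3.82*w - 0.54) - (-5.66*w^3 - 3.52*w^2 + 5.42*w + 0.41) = 7.8*w^3 - 0.91*w^2 - 9.24*w - 0.95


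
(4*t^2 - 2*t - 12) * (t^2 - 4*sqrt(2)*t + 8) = 4*t^4 - 16*sqrt(2)*t^3 - 2*t^3 + 8*sqrt(2)*t^2 + 20*t^2 - 16*t + 48*sqrt(2)*t - 96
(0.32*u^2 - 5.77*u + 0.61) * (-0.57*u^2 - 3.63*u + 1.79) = -0.1824*u^4 + 2.1273*u^3 + 21.1702*u^2 - 12.5426*u + 1.0919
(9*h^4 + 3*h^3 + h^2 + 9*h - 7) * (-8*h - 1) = -72*h^5 - 33*h^4 - 11*h^3 - 73*h^2 + 47*h + 7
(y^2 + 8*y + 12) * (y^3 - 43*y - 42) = y^5 + 8*y^4 - 31*y^3 - 386*y^2 - 852*y - 504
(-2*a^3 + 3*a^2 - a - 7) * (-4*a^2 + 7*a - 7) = 8*a^5 - 26*a^4 + 39*a^3 - 42*a + 49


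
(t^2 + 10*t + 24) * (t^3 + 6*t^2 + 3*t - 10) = t^5 + 16*t^4 + 87*t^3 + 164*t^2 - 28*t - 240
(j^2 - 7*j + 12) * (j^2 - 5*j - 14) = j^4 - 12*j^3 + 33*j^2 + 38*j - 168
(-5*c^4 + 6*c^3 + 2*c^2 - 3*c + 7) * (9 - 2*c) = 10*c^5 - 57*c^4 + 50*c^3 + 24*c^2 - 41*c + 63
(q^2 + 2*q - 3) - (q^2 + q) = q - 3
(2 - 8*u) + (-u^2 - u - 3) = -u^2 - 9*u - 1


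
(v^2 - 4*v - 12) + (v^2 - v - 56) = 2*v^2 - 5*v - 68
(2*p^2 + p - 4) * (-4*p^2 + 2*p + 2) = -8*p^4 + 22*p^2 - 6*p - 8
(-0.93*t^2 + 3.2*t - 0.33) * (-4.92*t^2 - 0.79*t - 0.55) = 4.5756*t^4 - 15.0093*t^3 - 0.3929*t^2 - 1.4993*t + 0.1815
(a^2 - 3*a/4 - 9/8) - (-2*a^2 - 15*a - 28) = 3*a^2 + 57*a/4 + 215/8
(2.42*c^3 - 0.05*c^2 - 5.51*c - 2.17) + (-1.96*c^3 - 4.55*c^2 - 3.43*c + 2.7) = 0.46*c^3 - 4.6*c^2 - 8.94*c + 0.53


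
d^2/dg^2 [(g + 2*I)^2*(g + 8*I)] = 6*g + 24*I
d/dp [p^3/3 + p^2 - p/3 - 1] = p^2 + 2*p - 1/3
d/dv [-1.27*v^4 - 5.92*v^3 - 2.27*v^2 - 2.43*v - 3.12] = -5.08*v^3 - 17.76*v^2 - 4.54*v - 2.43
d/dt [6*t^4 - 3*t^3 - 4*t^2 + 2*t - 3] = 24*t^3 - 9*t^2 - 8*t + 2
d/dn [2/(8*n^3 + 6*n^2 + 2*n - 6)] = (-12*n^2 - 6*n - 1)/(4*n^3 + 3*n^2 + n - 3)^2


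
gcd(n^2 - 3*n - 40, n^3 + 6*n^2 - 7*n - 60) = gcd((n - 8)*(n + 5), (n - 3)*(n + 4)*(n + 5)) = n + 5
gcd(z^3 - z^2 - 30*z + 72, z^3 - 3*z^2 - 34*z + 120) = z^2 + 2*z - 24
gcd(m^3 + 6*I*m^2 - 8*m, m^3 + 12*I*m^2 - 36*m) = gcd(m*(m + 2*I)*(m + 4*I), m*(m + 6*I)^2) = m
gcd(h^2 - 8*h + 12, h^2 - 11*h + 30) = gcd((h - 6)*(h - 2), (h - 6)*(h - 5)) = h - 6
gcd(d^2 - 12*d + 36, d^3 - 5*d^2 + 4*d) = 1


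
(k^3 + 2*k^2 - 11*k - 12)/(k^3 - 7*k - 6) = (k + 4)/(k + 2)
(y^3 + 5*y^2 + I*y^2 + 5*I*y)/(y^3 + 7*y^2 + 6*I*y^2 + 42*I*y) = (y^2 + y*(5 + I) + 5*I)/(y^2 + y*(7 + 6*I) + 42*I)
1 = 1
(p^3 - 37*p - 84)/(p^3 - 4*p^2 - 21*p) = (p + 4)/p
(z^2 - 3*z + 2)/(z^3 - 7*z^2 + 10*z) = (z - 1)/(z*(z - 5))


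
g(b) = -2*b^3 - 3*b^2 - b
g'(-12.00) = -793.00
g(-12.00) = 3036.00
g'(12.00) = -937.00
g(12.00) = -3900.00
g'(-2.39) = -20.93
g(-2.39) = 12.56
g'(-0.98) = -0.88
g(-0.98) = -0.02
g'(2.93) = -70.09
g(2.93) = -78.99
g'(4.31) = -138.32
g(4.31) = -220.16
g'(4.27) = -136.02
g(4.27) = -214.68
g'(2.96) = -71.33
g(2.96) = -81.11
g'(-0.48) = 0.50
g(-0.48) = 0.01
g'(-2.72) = -29.07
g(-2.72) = 20.77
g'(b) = -6*b^2 - 6*b - 1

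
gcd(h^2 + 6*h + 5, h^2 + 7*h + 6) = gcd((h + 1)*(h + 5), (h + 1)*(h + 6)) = h + 1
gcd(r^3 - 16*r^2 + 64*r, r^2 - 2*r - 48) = r - 8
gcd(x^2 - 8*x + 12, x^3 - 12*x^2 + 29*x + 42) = x - 6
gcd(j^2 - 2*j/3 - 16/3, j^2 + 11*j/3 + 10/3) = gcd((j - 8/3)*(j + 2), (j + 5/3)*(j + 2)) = j + 2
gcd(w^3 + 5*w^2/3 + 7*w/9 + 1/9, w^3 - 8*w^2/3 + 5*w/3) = 1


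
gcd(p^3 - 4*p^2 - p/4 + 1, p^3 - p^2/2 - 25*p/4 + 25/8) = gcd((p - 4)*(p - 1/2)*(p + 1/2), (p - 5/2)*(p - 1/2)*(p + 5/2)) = p - 1/2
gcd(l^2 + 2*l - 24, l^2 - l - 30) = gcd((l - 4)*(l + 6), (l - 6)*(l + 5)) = 1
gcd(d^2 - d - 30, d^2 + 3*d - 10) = d + 5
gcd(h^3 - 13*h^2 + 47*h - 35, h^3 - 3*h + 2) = h - 1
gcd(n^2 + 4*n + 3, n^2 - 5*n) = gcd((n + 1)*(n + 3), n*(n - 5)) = 1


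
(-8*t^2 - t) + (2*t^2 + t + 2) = 2 - 6*t^2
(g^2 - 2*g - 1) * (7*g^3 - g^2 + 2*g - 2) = 7*g^5 - 15*g^4 - 3*g^3 - 5*g^2 + 2*g + 2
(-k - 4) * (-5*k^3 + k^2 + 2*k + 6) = 5*k^4 + 19*k^3 - 6*k^2 - 14*k - 24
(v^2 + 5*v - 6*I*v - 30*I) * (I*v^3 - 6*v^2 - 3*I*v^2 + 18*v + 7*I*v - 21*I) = I*v^5 + 2*I*v^4 + 28*I*v^3 + 42*v^2 + 86*I*v^2 + 84*v - 645*I*v - 630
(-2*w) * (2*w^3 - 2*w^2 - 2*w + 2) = -4*w^4 + 4*w^3 + 4*w^2 - 4*w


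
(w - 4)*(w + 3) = w^2 - w - 12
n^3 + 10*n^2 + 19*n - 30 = (n - 1)*(n + 5)*(n + 6)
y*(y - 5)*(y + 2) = y^3 - 3*y^2 - 10*y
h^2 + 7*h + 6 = (h + 1)*(h + 6)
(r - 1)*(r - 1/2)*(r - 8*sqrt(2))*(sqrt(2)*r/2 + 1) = sqrt(2)*r^4/2 - 7*r^3 - 3*sqrt(2)*r^3/4 - 31*sqrt(2)*r^2/4 + 21*r^2/2 - 7*r/2 + 12*sqrt(2)*r - 4*sqrt(2)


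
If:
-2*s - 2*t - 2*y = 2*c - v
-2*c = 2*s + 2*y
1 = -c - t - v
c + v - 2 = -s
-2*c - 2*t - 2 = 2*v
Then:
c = -3*y/2 - 4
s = y/2 + 4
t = y/2 + 1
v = y + 2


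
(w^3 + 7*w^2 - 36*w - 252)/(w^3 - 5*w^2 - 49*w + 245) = (w^2 - 36)/(w^2 - 12*w + 35)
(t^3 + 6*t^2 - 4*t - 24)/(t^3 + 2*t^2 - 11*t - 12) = (t^3 + 6*t^2 - 4*t - 24)/(t^3 + 2*t^2 - 11*t - 12)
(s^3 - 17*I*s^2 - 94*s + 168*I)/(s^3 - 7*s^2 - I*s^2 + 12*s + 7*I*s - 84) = (s^2 - 13*I*s - 42)/(s^2 + s*(-7 + 3*I) - 21*I)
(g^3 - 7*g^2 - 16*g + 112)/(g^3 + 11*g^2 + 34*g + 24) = (g^2 - 11*g + 28)/(g^2 + 7*g + 6)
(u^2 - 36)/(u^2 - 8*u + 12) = (u + 6)/(u - 2)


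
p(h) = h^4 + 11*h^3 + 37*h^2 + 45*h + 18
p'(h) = 4*h^3 + 33*h^2 + 74*h + 45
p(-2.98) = 0.24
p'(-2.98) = 11.68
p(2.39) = 519.70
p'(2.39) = 464.97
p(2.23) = 449.06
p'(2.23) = 418.48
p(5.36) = 3841.48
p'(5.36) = 2005.68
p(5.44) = 4004.43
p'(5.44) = 2068.11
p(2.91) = 805.04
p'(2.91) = 638.36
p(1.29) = 164.00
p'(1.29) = 203.96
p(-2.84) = 1.71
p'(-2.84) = 9.38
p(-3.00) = 0.00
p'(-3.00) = 12.00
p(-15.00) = 21168.00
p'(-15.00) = -7140.00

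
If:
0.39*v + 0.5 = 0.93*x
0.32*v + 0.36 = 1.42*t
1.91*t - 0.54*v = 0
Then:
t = 1.25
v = 4.42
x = 2.39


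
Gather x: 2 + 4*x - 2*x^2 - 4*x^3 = -4*x^3 - 2*x^2 + 4*x + 2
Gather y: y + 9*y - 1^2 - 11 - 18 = 10*y - 30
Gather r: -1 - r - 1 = -r - 2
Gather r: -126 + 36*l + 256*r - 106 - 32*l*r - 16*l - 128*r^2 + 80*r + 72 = 20*l - 128*r^2 + r*(336 - 32*l) - 160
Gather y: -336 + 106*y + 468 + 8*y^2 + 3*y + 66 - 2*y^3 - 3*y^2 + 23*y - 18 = -2*y^3 + 5*y^2 + 132*y + 180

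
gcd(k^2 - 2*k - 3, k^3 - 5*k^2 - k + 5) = k + 1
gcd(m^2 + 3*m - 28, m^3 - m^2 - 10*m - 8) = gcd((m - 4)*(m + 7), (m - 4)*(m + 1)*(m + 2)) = m - 4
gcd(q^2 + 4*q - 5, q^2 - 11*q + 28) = 1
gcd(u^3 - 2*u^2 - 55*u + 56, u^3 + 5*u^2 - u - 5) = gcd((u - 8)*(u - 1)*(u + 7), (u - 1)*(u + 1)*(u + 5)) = u - 1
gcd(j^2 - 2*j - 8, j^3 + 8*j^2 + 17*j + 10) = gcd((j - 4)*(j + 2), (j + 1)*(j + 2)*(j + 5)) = j + 2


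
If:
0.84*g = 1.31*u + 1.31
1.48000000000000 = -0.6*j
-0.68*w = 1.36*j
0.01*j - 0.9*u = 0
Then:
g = 1.52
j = -2.47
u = -0.03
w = 4.93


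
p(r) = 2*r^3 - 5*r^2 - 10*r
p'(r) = 6*r^2 - 10*r - 10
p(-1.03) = 2.81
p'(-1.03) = 6.67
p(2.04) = -24.23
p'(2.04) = -5.43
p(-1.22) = 1.13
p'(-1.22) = 11.13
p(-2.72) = -50.04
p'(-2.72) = 61.59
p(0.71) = -8.90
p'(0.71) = -14.08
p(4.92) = 67.96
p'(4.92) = 86.04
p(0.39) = -4.54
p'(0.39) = -12.99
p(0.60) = -7.37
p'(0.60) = -13.84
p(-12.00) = -4056.00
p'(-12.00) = 974.00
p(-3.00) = -69.00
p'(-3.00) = 74.00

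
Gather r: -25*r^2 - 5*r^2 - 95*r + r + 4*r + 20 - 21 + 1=-30*r^2 - 90*r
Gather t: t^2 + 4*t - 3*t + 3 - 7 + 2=t^2 + t - 2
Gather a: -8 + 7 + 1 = 0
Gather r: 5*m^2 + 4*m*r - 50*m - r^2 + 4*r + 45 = 5*m^2 - 50*m - r^2 + r*(4*m + 4) + 45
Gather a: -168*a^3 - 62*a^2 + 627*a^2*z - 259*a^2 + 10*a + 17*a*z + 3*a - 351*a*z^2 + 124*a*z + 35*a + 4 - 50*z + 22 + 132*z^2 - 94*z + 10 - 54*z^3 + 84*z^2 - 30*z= -168*a^3 + a^2*(627*z - 321) + a*(-351*z^2 + 141*z + 48) - 54*z^3 + 216*z^2 - 174*z + 36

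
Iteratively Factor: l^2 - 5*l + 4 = (l - 4)*(l - 1)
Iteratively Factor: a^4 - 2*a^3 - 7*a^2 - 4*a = (a + 1)*(a^3 - 3*a^2 - 4*a) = (a - 4)*(a + 1)*(a^2 + a) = (a - 4)*(a + 1)^2*(a)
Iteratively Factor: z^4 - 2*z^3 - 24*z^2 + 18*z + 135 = (z - 3)*(z^3 + z^2 - 21*z - 45) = (z - 3)*(z + 3)*(z^2 - 2*z - 15) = (z - 3)*(z + 3)^2*(z - 5)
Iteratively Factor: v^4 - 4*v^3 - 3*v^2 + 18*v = (v - 3)*(v^3 - v^2 - 6*v) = v*(v - 3)*(v^2 - v - 6) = v*(v - 3)*(v + 2)*(v - 3)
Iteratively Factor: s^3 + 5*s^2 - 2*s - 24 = (s + 4)*(s^2 + s - 6) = (s - 2)*(s + 4)*(s + 3)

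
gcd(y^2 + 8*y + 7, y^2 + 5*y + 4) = y + 1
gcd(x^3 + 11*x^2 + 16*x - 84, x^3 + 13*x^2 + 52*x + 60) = x + 6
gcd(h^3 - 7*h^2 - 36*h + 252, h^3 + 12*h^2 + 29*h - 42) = h + 6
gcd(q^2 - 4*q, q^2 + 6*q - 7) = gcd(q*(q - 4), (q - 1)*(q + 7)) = 1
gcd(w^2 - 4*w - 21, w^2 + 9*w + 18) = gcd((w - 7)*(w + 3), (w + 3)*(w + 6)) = w + 3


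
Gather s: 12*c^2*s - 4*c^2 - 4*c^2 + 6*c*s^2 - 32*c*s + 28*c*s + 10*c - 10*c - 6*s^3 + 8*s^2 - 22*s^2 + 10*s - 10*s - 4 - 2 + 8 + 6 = -8*c^2 - 6*s^3 + s^2*(6*c - 14) + s*(12*c^2 - 4*c) + 8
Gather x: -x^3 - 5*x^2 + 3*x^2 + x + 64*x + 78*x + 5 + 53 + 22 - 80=-x^3 - 2*x^2 + 143*x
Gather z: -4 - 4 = -8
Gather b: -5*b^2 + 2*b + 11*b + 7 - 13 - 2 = -5*b^2 + 13*b - 8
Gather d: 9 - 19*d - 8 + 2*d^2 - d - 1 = 2*d^2 - 20*d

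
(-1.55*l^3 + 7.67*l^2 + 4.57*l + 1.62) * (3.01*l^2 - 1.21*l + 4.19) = -4.6655*l^5 + 24.9622*l^4 - 2.0195*l^3 + 31.4838*l^2 + 17.1881*l + 6.7878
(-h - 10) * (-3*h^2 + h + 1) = 3*h^3 + 29*h^2 - 11*h - 10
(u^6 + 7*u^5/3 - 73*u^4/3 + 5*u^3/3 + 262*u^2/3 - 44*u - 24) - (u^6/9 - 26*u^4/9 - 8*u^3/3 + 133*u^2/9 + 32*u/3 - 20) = 8*u^6/9 + 7*u^5/3 - 193*u^4/9 + 13*u^3/3 + 653*u^2/9 - 164*u/3 - 4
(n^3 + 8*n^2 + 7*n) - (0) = n^3 + 8*n^2 + 7*n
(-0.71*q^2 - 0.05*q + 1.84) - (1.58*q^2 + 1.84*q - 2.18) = -2.29*q^2 - 1.89*q + 4.02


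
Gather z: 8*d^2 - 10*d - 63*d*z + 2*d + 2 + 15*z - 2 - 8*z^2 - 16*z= 8*d^2 - 8*d - 8*z^2 + z*(-63*d - 1)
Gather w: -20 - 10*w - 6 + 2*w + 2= -8*w - 24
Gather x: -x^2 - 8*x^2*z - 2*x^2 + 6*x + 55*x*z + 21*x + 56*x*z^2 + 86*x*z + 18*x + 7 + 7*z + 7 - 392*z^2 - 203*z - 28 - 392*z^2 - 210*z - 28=x^2*(-8*z - 3) + x*(56*z^2 + 141*z + 45) - 784*z^2 - 406*z - 42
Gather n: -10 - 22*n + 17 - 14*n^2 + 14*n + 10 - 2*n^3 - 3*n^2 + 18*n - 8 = -2*n^3 - 17*n^2 + 10*n + 9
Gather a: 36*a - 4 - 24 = 36*a - 28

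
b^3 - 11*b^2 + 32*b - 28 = (b - 7)*(b - 2)^2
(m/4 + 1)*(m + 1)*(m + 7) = m^3/4 + 3*m^2 + 39*m/4 + 7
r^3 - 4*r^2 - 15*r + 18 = (r - 6)*(r - 1)*(r + 3)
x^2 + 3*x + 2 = (x + 1)*(x + 2)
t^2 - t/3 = t*(t - 1/3)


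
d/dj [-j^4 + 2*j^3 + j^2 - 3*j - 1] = -4*j^3 + 6*j^2 + 2*j - 3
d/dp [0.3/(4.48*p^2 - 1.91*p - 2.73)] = (0.573 - 2.688*p)/(-4.48*p^2 + 1.91*p + 2.73)^2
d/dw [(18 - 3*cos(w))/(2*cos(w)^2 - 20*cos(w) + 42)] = 3*(sin(w)^2 + 12*cos(w) - 40)*sin(w)/(2*(cos(w)^2 - 10*cos(w) + 21)^2)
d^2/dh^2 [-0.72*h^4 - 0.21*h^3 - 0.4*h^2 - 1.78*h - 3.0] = -8.64*h^2 - 1.26*h - 0.8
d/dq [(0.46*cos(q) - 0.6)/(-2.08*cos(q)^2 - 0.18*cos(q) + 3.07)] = (-0.9568*cos(q)^2 + 2.496*cos(q) - 1.3042)*sin(q)/(4.3264*cos(q)^4 + 0.7488*cos(q)^3 - 12.7388*cos(q)^2 - 1.1052*cos(q) + 9.4249)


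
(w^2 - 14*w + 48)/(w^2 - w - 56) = (w - 6)/(w + 7)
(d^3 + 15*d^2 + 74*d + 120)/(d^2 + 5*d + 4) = (d^2 + 11*d + 30)/(d + 1)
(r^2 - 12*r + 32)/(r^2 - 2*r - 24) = (-r^2 + 12*r - 32)/(-r^2 + 2*r + 24)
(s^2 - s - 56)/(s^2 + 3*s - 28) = (s - 8)/(s - 4)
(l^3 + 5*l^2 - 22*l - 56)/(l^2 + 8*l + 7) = (l^2 - 2*l - 8)/(l + 1)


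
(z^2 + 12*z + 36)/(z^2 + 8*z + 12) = (z + 6)/(z + 2)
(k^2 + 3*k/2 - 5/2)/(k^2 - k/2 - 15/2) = (k - 1)/(k - 3)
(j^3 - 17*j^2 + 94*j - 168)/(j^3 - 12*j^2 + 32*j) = (j^2 - 13*j + 42)/(j*(j - 8))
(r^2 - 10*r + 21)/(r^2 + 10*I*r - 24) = (r^2 - 10*r + 21)/(r^2 + 10*I*r - 24)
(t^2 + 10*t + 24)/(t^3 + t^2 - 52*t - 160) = (t + 6)/(t^2 - 3*t - 40)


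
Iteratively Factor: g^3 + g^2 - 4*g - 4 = (g - 2)*(g^2 + 3*g + 2) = (g - 2)*(g + 1)*(g + 2)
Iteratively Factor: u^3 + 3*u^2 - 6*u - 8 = (u + 4)*(u^2 - u - 2) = (u + 1)*(u + 4)*(u - 2)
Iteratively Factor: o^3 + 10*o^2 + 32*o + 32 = (o + 4)*(o^2 + 6*o + 8) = (o + 4)^2*(o + 2)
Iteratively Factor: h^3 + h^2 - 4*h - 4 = (h - 2)*(h^2 + 3*h + 2) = (h - 2)*(h + 2)*(h + 1)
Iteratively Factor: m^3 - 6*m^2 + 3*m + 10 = (m - 2)*(m^2 - 4*m - 5) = (m - 2)*(m + 1)*(m - 5)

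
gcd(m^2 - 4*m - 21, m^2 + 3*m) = m + 3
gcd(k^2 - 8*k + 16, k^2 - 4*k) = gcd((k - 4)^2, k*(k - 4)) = k - 4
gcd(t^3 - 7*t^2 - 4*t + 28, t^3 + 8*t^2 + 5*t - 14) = t + 2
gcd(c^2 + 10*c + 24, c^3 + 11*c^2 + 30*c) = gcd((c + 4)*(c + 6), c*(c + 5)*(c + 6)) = c + 6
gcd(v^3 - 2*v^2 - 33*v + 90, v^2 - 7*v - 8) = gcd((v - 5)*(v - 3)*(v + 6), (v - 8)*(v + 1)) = 1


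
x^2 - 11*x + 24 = (x - 8)*(x - 3)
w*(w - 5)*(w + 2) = w^3 - 3*w^2 - 10*w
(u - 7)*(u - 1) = u^2 - 8*u + 7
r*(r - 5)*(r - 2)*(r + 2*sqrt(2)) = r^4 - 7*r^3 + 2*sqrt(2)*r^3 - 14*sqrt(2)*r^2 + 10*r^2 + 20*sqrt(2)*r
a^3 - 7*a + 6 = (a - 2)*(a - 1)*(a + 3)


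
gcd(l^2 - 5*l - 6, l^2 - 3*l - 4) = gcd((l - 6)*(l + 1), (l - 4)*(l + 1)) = l + 1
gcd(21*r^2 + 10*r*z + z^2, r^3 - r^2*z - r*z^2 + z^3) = 1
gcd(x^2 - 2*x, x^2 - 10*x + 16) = x - 2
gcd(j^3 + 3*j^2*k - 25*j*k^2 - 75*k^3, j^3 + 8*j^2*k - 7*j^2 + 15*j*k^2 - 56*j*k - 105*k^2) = j^2 + 8*j*k + 15*k^2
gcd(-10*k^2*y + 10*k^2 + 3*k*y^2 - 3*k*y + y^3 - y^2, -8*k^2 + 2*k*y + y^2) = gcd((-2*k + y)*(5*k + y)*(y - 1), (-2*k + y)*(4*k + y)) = -2*k + y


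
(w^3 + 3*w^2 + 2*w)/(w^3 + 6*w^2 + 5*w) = (w + 2)/(w + 5)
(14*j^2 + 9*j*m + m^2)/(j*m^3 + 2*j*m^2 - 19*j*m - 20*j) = (14*j^2 + 9*j*m + m^2)/(j*(m^3 + 2*m^2 - 19*m - 20))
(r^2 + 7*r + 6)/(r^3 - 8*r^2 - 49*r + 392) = (r^2 + 7*r + 6)/(r^3 - 8*r^2 - 49*r + 392)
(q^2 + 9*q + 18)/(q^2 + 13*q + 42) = (q + 3)/(q + 7)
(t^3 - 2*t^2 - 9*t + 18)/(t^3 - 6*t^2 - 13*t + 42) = (t - 3)/(t - 7)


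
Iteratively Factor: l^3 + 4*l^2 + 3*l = (l + 1)*(l^2 + 3*l) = l*(l + 1)*(l + 3)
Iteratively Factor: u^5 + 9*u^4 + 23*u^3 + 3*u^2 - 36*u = (u - 1)*(u^4 + 10*u^3 + 33*u^2 + 36*u) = (u - 1)*(u + 3)*(u^3 + 7*u^2 + 12*u) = u*(u - 1)*(u + 3)*(u^2 + 7*u + 12) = u*(u - 1)*(u + 3)^2*(u + 4)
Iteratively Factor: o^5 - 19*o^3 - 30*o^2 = (o + 3)*(o^4 - 3*o^3 - 10*o^2) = o*(o + 3)*(o^3 - 3*o^2 - 10*o) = o*(o + 2)*(o + 3)*(o^2 - 5*o) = o*(o - 5)*(o + 2)*(o + 3)*(o)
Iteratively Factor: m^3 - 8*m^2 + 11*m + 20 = (m - 5)*(m^2 - 3*m - 4) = (m - 5)*(m + 1)*(m - 4)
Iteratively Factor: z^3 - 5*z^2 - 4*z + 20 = (z + 2)*(z^2 - 7*z + 10) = (z - 5)*(z + 2)*(z - 2)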